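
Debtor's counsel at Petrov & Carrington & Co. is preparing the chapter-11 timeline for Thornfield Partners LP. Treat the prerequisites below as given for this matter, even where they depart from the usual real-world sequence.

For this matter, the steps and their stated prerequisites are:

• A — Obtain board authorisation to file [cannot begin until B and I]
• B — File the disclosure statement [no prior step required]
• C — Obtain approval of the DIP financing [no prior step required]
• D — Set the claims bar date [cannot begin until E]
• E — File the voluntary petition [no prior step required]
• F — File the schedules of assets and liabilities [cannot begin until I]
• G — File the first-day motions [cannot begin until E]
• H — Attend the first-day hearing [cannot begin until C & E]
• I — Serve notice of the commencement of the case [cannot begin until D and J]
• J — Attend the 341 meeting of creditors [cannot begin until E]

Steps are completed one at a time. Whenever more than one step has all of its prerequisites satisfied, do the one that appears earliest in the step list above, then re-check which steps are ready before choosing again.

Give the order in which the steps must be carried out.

Nothing is required for B, C and E. B is listed earlier → B first.
Now C and E have their prerequisites met. C is listed earlier, so C next.
E is the only step now ready → E.
D, G, H and J are all available; D is listed earlier → D.
Ready: G, H and J. G is listed earlier → G.
Ready: H and J. H is listed earlier → H.
J needed E, now all done → J.
Next only I has its prerequisites met → I.
A and F are both available; A is listed earlier → A.
F needed I, now all done → F.

B C E D G H J I A F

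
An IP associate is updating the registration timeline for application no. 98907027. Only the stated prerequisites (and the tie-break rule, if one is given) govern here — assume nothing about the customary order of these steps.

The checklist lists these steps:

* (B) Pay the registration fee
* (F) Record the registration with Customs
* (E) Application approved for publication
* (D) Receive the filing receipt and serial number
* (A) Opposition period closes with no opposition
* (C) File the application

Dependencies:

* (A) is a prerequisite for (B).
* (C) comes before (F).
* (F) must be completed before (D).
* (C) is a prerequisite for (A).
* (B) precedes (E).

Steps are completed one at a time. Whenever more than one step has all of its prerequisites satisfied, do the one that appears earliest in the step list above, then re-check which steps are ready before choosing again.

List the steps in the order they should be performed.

(C) (F) (D) (A) (B) (E)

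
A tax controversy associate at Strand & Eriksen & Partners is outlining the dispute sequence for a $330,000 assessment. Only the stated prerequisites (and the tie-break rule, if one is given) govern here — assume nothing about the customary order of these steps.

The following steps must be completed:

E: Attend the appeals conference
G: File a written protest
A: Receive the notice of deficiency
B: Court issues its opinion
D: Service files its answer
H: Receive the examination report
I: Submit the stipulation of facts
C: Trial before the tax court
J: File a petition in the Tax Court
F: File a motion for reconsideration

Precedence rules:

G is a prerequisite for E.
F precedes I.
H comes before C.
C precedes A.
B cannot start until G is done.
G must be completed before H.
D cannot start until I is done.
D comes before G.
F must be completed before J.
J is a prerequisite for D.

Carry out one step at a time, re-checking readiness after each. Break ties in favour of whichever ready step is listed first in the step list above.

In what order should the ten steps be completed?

F I J D G E B H C A

F has no prerequisites → F first.
Now I and J have their prerequisites met. I is listed earlier, so I next.
That leaves J as the only ready step → J.
Next only D has its prerequisites met → D.
Next only G has its prerequisites met → G.
Now E, B and H have their prerequisites met. E is listed earlier, so E next.
Ready: B and H. B is listed earlier → B.
Next only H has its prerequisites met → H.
That leaves C as the only ready step → C.
A needed C, now all done → A.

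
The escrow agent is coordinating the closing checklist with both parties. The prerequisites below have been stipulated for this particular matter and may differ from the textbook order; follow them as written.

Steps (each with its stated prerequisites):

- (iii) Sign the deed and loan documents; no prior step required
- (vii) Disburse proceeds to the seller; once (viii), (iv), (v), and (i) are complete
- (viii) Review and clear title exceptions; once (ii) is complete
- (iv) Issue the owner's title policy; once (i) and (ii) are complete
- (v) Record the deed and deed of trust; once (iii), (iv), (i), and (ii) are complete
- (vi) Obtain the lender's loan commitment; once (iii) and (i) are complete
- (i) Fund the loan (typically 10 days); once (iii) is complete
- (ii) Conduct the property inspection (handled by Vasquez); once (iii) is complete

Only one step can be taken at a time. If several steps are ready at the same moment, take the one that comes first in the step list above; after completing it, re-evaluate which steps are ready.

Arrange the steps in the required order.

(iii), (i), (vi), (ii), (viii), (iv), (v), (vii)

(iii) has no prerequisites → (iii) first.
Now (i) and (ii) have their prerequisites met. (i) is listed earlier, so (i) next.
Now (vi) and (ii) have their prerequisites met. (vi) is listed earlier, so (vi) next.
That leaves (ii) as the only ready step → (ii).
Ready: (viii) and (iv). (viii) is listed earlier → (viii).
That leaves (iv) as the only ready step → (iv).
Next only (v) has its prerequisites met → (v).
(vii) needed (viii), (iv), (v) and (i), now all done → (vii).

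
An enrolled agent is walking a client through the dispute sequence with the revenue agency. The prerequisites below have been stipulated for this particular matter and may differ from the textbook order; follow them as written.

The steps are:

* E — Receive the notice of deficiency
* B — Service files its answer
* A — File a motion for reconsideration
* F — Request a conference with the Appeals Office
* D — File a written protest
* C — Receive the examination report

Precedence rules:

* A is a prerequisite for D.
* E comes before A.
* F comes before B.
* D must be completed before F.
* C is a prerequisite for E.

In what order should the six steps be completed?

C is the only step with nothing outstanding, so it goes first.
Next only E has its prerequisites met → E.
Next only A has its prerequisites met → A.
That leaves D as the only ready step → D.
F needed D, now all done → F.
That leaves B as the only ready step → B.

C E A D F B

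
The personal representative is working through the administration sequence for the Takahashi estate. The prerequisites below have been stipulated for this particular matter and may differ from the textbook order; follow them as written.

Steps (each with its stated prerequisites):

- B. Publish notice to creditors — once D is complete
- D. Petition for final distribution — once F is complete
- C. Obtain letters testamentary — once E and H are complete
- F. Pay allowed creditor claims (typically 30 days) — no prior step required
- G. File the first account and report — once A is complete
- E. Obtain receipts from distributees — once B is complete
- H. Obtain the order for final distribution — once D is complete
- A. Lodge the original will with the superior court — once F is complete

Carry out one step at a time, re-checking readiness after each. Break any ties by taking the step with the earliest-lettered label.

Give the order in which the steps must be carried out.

F → A → D → B → E → G → H → C

F is the only step with nothing outstanding, so it goes first.
Now A and D have their prerequisites met. A has the earlier label, so A next.
Now D and G have their prerequisites met. D has the earlier label, so D next.
B and H now also ready, so the ready set is {B, G, H}; B has the earlier label → B.
Now E, G and H have their prerequisites met. E has the earlier label, so E next.
Ready: G and H. G has the earlier label → G.
That leaves H as the only ready step → H.
C is the only step now ready → C.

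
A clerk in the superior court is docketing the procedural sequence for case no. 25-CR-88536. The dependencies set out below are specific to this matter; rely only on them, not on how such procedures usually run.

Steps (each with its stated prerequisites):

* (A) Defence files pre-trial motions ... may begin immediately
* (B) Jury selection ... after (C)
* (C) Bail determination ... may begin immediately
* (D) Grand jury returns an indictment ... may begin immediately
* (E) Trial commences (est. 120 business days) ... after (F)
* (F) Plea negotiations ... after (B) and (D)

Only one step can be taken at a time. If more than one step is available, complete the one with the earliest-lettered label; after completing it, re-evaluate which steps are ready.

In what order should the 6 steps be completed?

(A) (C) (B) (D) (F) (E)

Nothing is required for (A), (C) and (D). (A) has the earlier label → (A) first.
Now (C) and (D) have their prerequisites met. (C) has the earlier label, so (C) next.
(B) and (D) are both available; (B) has the earlier label → (B).
That leaves (D) as the only ready step → (D).
(F) needed (B) and (D), now all done → (F).
(E) needed (F), now all done → (E).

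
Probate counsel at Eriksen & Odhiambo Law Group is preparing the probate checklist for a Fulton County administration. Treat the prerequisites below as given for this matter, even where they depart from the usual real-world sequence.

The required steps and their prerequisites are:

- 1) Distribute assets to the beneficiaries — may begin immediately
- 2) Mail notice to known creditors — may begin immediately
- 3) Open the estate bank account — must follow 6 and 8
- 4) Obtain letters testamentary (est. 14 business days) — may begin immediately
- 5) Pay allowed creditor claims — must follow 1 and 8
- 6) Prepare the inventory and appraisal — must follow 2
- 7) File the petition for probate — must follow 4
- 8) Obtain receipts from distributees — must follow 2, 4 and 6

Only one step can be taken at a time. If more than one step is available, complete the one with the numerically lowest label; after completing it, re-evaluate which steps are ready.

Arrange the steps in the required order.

Nothing is required for 1, 2 and 4. 1 has the earlier label → 1 first.
2 and 4 are both available; 2 has the earlier label → 2.
Ready: 4 and 6. 4 has the earlier label → 4.
Ready: 6 and 7. 6 has the earlier label → 6.
Ready: 7 and 8. 7 has the earlier label → 7.
That leaves 8 as the only ready step → 8.
Now 3 and 5 have their prerequisites met. 3 has the earlier label, so 3 next.
That leaves 5 as the only ready step → 5.

1 → 2 → 4 → 6 → 7 → 8 → 3 → 5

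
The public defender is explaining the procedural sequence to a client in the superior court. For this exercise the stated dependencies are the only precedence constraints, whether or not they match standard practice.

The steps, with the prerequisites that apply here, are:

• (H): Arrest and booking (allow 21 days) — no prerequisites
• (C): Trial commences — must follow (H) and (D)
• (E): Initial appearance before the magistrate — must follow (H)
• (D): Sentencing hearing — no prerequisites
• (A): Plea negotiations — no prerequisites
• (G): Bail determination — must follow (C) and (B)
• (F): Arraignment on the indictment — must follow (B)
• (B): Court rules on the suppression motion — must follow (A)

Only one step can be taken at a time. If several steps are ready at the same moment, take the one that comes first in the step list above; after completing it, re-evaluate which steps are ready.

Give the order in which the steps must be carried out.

(H), (E), (D), (C), (A), (B), (G), (F)

Nothing is required for (H), (D) and (A). (H) is listed earlier → (H) first.
(E) now also ready, so the ready set is {(E), (D), (A)}; (E) is listed earlier → (E).
Now (D) and (A) have their prerequisites met. (D) is listed earlier, so (D) next.
(C) now also ready, so the ready set is {(C), (A)}; (C) is listed earlier → (C).
(A) is the only step now ready → (A).
That leaves (B) as the only ready step → (B).
Ready: (G) and (F). (G) is listed earlier → (G).
That leaves (F) as the only ready step → (F).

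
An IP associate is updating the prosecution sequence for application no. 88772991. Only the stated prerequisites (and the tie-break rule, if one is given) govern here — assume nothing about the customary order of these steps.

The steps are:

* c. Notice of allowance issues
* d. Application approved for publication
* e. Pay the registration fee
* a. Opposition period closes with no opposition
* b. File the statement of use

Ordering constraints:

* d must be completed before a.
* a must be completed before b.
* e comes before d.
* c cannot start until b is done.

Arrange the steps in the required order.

e → d → a → b → c

e has no prerequisites → e first.
That leaves d as the only ready step → d.
That leaves a as the only ready step → a.
b needed a, now all done → b.
Next only c has its prerequisites met → c.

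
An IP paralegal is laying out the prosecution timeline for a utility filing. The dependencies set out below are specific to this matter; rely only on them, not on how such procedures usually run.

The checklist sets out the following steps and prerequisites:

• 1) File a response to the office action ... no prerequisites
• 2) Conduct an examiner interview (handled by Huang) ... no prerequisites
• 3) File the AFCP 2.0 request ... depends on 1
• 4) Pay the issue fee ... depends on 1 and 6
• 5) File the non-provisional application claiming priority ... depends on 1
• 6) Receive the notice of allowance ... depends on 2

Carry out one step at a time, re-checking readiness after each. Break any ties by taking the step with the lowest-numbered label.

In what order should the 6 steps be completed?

1, 2, 3, 5, 6, 4

1 and 2 have no prerequisites; 1 has the earlier label, so 1 is first.
Now 2, 3 and 5 have their prerequisites met. 2 has the earlier label, so 2 next.
Ready: 3, 5 and 6. 3 has the earlier label → 3.
Now 5 and 6 have their prerequisites met. 5 has the earlier label, so 5 next.
6 is the only step now ready → 6.
Next only 4 has its prerequisites met → 4.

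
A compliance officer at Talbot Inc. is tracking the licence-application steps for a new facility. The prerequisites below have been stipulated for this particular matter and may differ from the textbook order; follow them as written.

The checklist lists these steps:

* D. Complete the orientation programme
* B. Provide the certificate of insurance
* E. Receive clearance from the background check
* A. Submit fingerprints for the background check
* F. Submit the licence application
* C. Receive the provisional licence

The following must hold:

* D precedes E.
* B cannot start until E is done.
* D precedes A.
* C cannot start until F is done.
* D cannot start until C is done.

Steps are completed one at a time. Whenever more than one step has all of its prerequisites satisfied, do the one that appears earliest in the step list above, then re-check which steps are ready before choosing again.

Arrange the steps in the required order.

Only F has no prerequisites, so it is first.
C needed F, now all done → C.
D needed C, now all done → D.
E and A are both available; E is listed earlier → E.
B now also ready, so the ready set is {B, A}; B is listed earlier → B.
A needed D, now all done → A.

F, C, D, E, B, A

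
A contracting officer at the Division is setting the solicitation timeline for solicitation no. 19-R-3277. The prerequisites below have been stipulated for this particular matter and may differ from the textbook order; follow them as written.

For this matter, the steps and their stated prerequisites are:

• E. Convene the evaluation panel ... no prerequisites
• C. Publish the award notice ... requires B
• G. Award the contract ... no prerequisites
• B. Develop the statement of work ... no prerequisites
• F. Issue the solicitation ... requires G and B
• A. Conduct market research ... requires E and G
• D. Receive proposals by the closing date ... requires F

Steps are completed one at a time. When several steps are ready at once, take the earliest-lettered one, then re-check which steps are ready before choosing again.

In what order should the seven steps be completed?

B → C → E → G → A → F → D

B, E and G have no prerequisites; B has the earlier label, so B is first.
Now C, E and G have their prerequisites met. C has the earlier label, so C next.
E and G are both available; E has the earlier label → E.
G is the only step now ready → G.
A and F are both available; A has the earlier label → A.
Next only F has its prerequisites met → F.
That leaves D as the only ready step → D.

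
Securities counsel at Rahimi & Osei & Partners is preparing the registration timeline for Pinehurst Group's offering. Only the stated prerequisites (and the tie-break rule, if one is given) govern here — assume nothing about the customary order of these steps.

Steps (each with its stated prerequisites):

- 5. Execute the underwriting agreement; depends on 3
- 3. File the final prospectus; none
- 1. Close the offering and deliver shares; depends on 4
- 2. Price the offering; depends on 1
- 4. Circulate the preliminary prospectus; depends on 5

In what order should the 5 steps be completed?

3, 5, 4, 1, 2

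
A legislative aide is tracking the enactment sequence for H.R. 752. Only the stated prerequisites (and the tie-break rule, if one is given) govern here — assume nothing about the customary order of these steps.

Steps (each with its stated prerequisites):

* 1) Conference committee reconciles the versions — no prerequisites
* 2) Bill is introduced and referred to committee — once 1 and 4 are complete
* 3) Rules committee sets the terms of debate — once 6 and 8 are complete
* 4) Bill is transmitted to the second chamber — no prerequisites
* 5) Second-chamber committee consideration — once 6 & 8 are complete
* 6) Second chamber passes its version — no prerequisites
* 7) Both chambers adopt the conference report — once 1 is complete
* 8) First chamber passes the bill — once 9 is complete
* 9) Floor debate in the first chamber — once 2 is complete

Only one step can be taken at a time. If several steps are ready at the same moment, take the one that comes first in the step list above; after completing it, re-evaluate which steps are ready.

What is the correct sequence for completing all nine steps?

1, 4, 2, 6, 7, 9, 8, 3, 5

Nothing is required for 1, 4 and 6. 1 is listed earlier → 1 first.
7 now also ready, so the ready set is {4, 6, 7}; 4 is listed earlier → 4.
2, 6 and 7 are all available; 2 is listed earlier → 2.
9 now also ready, so the ready set is {6, 7, 9}; 6 is listed earlier → 6.
Now 7 and 9 have their prerequisites met. 7 is listed earlier, so 7 next.
9 is the only step now ready → 9.
8 is the only step now ready → 8.
3 and 5 are both available; 3 is listed earlier → 3.
Next only 5 has its prerequisites met → 5.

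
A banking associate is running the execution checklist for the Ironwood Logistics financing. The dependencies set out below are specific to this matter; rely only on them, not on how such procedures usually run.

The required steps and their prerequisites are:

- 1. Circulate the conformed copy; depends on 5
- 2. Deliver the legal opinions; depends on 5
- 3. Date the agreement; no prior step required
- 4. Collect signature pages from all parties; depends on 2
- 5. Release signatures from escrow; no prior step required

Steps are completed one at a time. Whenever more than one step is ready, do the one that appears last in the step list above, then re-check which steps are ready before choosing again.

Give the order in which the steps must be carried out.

Nothing is required for 5 and 3. 5 is listed later → 5 first.
Ready: 3, 2 and 1. 3 is listed later → 3.
2 and 1 are both available; 2 is listed later → 2.
4 and 1 are both available; 4 is listed later → 4.
1 is the only step now ready → 1.

5, 3, 2, 4, 1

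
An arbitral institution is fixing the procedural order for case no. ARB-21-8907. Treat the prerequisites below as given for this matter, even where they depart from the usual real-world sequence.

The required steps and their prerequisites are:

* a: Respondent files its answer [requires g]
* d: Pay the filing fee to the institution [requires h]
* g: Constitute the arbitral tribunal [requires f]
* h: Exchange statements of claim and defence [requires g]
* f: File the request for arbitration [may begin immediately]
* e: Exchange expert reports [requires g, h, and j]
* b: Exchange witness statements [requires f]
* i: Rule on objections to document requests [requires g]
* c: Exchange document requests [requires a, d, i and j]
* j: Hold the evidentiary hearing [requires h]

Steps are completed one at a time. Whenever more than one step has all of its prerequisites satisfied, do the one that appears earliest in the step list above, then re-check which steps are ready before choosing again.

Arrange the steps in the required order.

f, g, a, h, d, b, i, j, e, c

f is the only step with nothing outstanding, so it goes first.
Now g and b have their prerequisites met. g is listed earlier, so g next.
Ready: a, h, b and i. a is listed earlier → a.
h, b and i are all available; h is listed earlier → h.
d, b, i and j are all available; d is listed earlier → d.
Ready: b, i and j. b is listed earlier → b.
Now i and j have their prerequisites met. i is listed earlier, so i next.
Next only j has its prerequisites met → j.
Now e and c have their prerequisites met. e is listed earlier, so e next.
Next only c has its prerequisites met → c.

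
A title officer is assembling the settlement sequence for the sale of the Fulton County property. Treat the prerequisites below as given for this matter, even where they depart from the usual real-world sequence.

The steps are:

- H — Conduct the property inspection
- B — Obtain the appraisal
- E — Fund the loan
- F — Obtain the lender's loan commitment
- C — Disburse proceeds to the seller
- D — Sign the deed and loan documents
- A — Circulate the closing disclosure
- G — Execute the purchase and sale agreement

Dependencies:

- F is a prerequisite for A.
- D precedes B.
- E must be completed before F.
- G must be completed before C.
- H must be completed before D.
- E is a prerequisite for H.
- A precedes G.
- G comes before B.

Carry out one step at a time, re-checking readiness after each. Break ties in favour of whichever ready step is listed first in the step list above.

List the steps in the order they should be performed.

E, H, F, D, A, G, B, C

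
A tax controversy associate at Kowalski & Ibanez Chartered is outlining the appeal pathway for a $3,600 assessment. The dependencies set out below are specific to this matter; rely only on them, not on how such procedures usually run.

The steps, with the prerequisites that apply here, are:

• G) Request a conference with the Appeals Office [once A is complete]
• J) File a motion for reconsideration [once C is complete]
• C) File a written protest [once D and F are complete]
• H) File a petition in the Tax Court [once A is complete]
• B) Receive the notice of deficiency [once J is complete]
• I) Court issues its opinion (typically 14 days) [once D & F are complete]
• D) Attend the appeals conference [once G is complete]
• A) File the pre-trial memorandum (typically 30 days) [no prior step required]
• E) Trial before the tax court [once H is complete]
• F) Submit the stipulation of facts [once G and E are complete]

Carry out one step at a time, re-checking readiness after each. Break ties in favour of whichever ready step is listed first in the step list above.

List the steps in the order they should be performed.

A is the only step with nothing outstanding, so it goes first.
Now G and H have their prerequisites met. G is listed earlier, so G next.
D now also ready, so the ready set is {H, D}; H is listed earlier → H.
D and E are both available; D is listed earlier → D.
E needed H, now all done → E.
That leaves F as the only ready step → F.
Now C and I have their prerequisites met. C is listed earlier, so C next.
Ready: J and I. J is listed earlier → J.
Now B and I have their prerequisites met. B is listed earlier, so B next.
That leaves I as the only ready step → I.

A G H D E F C J B I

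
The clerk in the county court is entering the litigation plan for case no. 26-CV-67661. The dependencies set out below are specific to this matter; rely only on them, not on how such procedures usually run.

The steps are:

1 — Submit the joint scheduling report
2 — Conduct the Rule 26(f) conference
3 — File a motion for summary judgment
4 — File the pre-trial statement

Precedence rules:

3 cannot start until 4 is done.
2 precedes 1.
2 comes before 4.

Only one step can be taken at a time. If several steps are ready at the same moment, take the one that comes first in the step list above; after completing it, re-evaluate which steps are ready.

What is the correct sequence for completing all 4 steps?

Only 2 has no prerequisites, so it is first.
Now 1 and 4 have their prerequisites met. 1 is listed earlier, so 1 next.
That leaves 4 as the only ready step → 4.
That leaves 3 as the only ready step → 3.

2, 1, 4, 3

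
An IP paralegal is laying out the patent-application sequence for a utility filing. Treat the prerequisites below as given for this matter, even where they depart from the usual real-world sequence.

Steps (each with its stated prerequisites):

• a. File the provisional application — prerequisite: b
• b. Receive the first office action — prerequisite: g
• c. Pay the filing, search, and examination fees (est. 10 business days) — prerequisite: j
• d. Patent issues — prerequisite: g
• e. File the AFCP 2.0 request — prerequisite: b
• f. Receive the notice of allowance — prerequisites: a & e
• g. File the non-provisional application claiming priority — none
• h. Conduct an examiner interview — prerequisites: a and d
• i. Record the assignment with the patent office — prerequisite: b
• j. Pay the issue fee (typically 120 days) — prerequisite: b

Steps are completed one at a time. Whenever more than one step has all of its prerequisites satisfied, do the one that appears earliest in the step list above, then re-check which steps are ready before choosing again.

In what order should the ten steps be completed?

g is the only step with nothing outstanding, so it goes first.
b and d are both available; b is listed earlier → b.
a, d, e, i and j are all available; a is listed earlier → a.
Now d, e, i and j have their prerequisites met. d is listed earlier, so d next.
Ready: e, h, i and j. e is listed earlier → e.
f now also ready, so the ready set is {f, h, i, j}; f is listed earlier → f.
Now h, i and j have their prerequisites met. h is listed earlier, so h next.
Now i and j have their prerequisites met. i is listed earlier, so i next.
That leaves j as the only ready step → j.
Next only c has its prerequisites met → c.

g b a d e f h i j c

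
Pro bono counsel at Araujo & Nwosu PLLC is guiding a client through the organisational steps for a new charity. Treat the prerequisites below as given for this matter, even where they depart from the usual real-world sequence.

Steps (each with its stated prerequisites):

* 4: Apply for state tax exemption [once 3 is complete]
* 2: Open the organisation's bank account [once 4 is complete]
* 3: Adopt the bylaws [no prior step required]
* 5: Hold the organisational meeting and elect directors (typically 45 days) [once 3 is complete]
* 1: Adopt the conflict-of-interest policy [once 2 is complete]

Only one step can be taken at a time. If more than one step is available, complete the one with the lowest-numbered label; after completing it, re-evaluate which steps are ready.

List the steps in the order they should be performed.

3, 4, 2, 1, 5

3 is the only step with nothing outstanding, so it goes first.
4 and 5 are both available; 4 has the earlier label → 4.
Ready: 2 and 5. 2 has the earlier label → 2.
Ready: 1 and 5. 1 has the earlier label → 1.
That leaves 5 as the only ready step → 5.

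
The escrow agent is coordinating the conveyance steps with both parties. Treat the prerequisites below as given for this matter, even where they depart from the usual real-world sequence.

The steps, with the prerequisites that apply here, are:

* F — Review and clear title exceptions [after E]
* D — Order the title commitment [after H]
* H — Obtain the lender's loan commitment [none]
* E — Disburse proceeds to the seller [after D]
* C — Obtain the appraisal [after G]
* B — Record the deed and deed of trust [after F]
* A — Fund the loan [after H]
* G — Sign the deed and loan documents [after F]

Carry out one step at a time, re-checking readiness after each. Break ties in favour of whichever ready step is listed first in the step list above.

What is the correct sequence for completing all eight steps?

Only H has no prerequisites, so it is first.
Ready: D and A. D is listed earlier → D.
E now also ready, so the ready set is {E, A}; E is listed earlier → E.
Now F and A have their prerequisites met. F is listed earlier, so F next.
Now B, A and G have their prerequisites met. B is listed earlier, so B next.
Ready: A and G. A is listed earlier → A.
That leaves G as the only ready step → G.
C needed G, now all done → C.

H D E F B A G C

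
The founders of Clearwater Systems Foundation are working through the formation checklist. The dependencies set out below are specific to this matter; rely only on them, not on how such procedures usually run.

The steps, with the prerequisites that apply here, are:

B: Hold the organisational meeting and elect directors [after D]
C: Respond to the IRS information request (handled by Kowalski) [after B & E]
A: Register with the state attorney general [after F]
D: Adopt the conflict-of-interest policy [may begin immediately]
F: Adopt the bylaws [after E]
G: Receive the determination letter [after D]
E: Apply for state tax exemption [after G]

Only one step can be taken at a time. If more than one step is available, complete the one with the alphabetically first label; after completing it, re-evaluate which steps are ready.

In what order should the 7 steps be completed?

D → B → G → E → C → F → A

D is the only step with nothing outstanding, so it goes first.
Now B and G have their prerequisites met. B has the earlier label, so B next.
G needed D, now all done → G.
Next only E has its prerequisites met → E.
Now C and F have their prerequisites met. C has the earlier label, so C next.
F needed E, now all done → F.
A needed F, now all done → A.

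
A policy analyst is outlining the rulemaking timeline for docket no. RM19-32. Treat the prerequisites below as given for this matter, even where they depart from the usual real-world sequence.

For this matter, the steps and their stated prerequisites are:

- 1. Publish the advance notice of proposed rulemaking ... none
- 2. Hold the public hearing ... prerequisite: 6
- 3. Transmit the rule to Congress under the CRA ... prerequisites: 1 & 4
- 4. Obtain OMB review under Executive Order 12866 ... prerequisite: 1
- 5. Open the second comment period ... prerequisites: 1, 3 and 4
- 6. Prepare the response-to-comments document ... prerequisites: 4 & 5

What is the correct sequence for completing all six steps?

1 → 4 → 3 → 5 → 6 → 2

1 has no prerequisites → 1 first.
Next only 4 has its prerequisites met → 4.
3 needed 1 and 4, now all done → 3.
5 needed 1, 3 and 4, now all done → 5.
That leaves 6 as the only ready step → 6.
Next only 2 has its prerequisites met → 2.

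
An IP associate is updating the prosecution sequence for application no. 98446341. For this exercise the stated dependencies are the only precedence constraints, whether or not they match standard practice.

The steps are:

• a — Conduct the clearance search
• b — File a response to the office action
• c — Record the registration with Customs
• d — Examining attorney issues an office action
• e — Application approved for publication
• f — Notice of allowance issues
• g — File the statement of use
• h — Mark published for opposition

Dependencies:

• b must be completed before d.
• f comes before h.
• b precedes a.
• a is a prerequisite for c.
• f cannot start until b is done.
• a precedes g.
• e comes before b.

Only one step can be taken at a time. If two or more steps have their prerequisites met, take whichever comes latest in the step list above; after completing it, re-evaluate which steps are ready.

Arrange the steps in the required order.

e is the only step with nothing outstanding, so it goes first.
b is the only step now ready → b.
Now f, d and a have their prerequisites met. f is listed later, so f next.
h now also ready, so the ready set is {h, d, a}; h is listed later → h.
Now d and a have their prerequisites met. d is listed later, so d next.
a is the only step now ready → a.
g and c are both available; g is listed later → g.
c is the only step now ready → c.

e b f h d a g c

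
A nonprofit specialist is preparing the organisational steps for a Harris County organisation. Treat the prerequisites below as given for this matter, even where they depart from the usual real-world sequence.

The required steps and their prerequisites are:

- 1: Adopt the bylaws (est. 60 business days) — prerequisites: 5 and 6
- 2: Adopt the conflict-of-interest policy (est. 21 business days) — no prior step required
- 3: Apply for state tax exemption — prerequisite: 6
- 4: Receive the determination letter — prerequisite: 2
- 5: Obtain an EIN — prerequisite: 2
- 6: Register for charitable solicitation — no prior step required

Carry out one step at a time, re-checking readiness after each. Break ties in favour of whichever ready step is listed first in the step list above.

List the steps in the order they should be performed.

Nothing is required for 2 and 6. 2 is listed earlier → 2 first.
4 and 5 now also ready, so the ready set is {4, 5, 6}; 4 is listed earlier → 4.
Now 5 and 6 have their prerequisites met. 5 is listed earlier, so 5 next.
6 is the only step now ready → 6.
1 and 3 are both available; 1 is listed earlier → 1.
3 needed 6, now all done → 3.

2 → 4 → 5 → 6 → 1 → 3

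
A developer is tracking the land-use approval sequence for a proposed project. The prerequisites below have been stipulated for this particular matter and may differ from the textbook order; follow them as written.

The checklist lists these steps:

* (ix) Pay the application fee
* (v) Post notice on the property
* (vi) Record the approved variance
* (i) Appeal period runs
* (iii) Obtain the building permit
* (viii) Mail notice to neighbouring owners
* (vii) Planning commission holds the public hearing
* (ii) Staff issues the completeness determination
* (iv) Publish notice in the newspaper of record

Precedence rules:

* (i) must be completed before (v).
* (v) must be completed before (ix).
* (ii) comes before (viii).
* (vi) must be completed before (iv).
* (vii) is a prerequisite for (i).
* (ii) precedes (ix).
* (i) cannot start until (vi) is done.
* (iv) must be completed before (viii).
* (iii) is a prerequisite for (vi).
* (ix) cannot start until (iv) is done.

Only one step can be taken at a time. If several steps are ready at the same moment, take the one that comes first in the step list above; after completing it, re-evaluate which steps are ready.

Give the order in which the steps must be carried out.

(iii) (vi) (vii) (i) (v) (ii) (iv) (ix) (viii)

(iii), (vii) and (ii) have no prerequisites; (iii) is listed earlier, so (iii) is first.
Ready: (vi), (vii) and (ii). (vi) is listed earlier → (vi).
(vii), (ii) and (iv) are all available; (vii) is listed earlier → (vii).
(i) now also ready, so the ready set is {(i), (ii), (iv)}; (i) is listed earlier → (i).
Ready: (v), (ii) and (iv). (v) is listed earlier → (v).
Ready: (ii) and (iv). (ii) is listed earlier → (ii).
(iv) needed (vi), now all done → (iv).
Ready: (ix) and (viii). (ix) is listed earlier → (ix).
Next only (viii) has its prerequisites met → (viii).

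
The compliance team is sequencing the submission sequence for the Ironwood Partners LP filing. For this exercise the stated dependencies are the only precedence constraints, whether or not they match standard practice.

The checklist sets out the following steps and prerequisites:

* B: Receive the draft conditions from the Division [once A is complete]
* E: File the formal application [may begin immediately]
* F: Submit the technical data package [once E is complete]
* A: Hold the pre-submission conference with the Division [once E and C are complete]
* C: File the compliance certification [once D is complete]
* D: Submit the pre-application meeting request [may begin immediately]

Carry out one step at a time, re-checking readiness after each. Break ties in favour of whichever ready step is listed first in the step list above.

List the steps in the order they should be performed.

E and D have no prerequisites; E is listed earlier, so E is first.
Now F and D have their prerequisites met. F is listed earlier, so F next.
That leaves D as the only ready step → D.
That leaves C as the only ready step → C.
Next only A has its prerequisites met → A.
B needed A, now all done → B.

E → F → D → C → A → B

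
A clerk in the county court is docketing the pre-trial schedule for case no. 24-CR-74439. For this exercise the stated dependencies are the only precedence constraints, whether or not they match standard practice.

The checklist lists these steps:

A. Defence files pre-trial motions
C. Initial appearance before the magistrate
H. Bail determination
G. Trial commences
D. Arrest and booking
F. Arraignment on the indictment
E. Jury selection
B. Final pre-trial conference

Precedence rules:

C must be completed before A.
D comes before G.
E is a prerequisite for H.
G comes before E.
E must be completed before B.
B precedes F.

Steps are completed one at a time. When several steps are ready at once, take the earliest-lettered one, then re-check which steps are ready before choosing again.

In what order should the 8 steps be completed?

C A D G E B F H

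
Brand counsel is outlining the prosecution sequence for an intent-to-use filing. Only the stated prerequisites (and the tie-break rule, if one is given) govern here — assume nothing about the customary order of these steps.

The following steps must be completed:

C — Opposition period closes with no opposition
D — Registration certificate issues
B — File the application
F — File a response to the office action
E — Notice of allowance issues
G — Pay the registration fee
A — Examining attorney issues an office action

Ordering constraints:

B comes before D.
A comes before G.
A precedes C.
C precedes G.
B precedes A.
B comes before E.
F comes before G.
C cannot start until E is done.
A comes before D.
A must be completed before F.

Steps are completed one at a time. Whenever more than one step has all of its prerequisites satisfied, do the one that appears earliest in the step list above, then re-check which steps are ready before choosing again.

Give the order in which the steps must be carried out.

B, E, A, C, D, F, G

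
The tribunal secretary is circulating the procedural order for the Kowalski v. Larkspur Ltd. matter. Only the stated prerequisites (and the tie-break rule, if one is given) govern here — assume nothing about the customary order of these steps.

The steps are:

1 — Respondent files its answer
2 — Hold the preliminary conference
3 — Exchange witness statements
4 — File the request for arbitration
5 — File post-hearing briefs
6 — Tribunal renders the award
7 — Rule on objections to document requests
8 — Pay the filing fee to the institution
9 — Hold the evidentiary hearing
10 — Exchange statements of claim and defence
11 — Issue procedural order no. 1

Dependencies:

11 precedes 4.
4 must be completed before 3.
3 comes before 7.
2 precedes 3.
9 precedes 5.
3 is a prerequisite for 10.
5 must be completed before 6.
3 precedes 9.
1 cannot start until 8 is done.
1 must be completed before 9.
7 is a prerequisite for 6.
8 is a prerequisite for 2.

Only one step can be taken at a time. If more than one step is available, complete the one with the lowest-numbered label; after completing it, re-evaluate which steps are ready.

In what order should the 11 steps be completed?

8, 1, 2, 11, 4, 3, 7, 9, 5, 6, 10

Nothing is required for 8 and 11. 8 has the earlier label → 8 first.
1 and 2 now also ready, so the ready set is {1, 2, 11}; 1 has the earlier label → 1.
Now 2 and 11 have their prerequisites met. 2 has the earlier label, so 2 next.
That leaves 11 as the only ready step → 11.
Next only 4 has its prerequisites met → 4.
3 is the only step now ready → 3.
Ready: 7, 9 and 10. 7 has the earlier label → 7.
9 and 10 are both available; 9 has the earlier label → 9.
5 now also ready, so the ready set is {5, 10}; 5 has the earlier label → 5.
Ready: 6 and 10. 6 has the earlier label → 6.
10 needed 3, now all done → 10.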